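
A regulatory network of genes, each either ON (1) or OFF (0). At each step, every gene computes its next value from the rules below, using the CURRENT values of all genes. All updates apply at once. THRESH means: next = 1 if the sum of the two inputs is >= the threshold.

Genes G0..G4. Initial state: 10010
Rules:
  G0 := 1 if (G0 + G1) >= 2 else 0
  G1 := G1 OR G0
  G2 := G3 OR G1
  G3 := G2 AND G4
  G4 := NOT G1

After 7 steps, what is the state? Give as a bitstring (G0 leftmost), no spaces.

Step 1: G0=(1+0>=2)=0 G1=G1|G0=0|1=1 G2=G3|G1=1|0=1 G3=G2&G4=0&0=0 G4=NOT G1=NOT 0=1 -> 01101
Step 2: G0=(0+1>=2)=0 G1=G1|G0=1|0=1 G2=G3|G1=0|1=1 G3=G2&G4=1&1=1 G4=NOT G1=NOT 1=0 -> 01110
Step 3: G0=(0+1>=2)=0 G1=G1|G0=1|0=1 G2=G3|G1=1|1=1 G3=G2&G4=1&0=0 G4=NOT G1=NOT 1=0 -> 01100
Step 4: G0=(0+1>=2)=0 G1=G1|G0=1|0=1 G2=G3|G1=0|1=1 G3=G2&G4=1&0=0 G4=NOT G1=NOT 1=0 -> 01100
Step 5: G0=(0+1>=2)=0 G1=G1|G0=1|0=1 G2=G3|G1=0|1=1 G3=G2&G4=1&0=0 G4=NOT G1=NOT 1=0 -> 01100
Step 6: G0=(0+1>=2)=0 G1=G1|G0=1|0=1 G2=G3|G1=0|1=1 G3=G2&G4=1&0=0 G4=NOT G1=NOT 1=0 -> 01100
Step 7: G0=(0+1>=2)=0 G1=G1|G0=1|0=1 G2=G3|G1=0|1=1 G3=G2&G4=1&0=0 G4=NOT G1=NOT 1=0 -> 01100

01100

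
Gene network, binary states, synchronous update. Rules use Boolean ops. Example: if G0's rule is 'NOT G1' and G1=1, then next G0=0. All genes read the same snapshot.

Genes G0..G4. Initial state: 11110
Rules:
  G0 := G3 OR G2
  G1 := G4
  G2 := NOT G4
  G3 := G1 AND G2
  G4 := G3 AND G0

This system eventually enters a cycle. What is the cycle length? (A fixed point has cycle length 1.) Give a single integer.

Answer: 1

Derivation:
Step 0: 11110
Step 1: G0=G3|G2=1|1=1 G1=G4=0 G2=NOT G4=NOT 0=1 G3=G1&G2=1&1=1 G4=G3&G0=1&1=1 -> 10111
Step 2: G0=G3|G2=1|1=1 G1=G4=1 G2=NOT G4=NOT 1=0 G3=G1&G2=0&1=0 G4=G3&G0=1&1=1 -> 11001
Step 3: G0=G3|G2=0|0=0 G1=G4=1 G2=NOT G4=NOT 1=0 G3=G1&G2=1&0=0 G4=G3&G0=0&1=0 -> 01000
Step 4: G0=G3|G2=0|0=0 G1=G4=0 G2=NOT G4=NOT 0=1 G3=G1&G2=1&0=0 G4=G3&G0=0&0=0 -> 00100
Step 5: G0=G3|G2=0|1=1 G1=G4=0 G2=NOT G4=NOT 0=1 G3=G1&G2=0&1=0 G4=G3&G0=0&0=0 -> 10100
Step 6: G0=G3|G2=0|1=1 G1=G4=0 G2=NOT G4=NOT 0=1 G3=G1&G2=0&1=0 G4=G3&G0=0&1=0 -> 10100
State from step 6 equals state from step 5 -> cycle length 1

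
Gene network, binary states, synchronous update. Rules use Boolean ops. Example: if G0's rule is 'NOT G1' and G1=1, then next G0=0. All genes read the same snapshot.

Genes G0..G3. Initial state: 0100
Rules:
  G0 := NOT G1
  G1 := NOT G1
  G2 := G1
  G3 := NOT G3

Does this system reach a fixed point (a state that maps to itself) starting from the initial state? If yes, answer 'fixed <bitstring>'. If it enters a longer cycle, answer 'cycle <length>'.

Answer: cycle 2

Derivation:
Step 0: 0100
Step 1: G0=NOT G1=NOT 1=0 G1=NOT G1=NOT 1=0 G2=G1=1 G3=NOT G3=NOT 0=1 -> 0011
Step 2: G0=NOT G1=NOT 0=1 G1=NOT G1=NOT 0=1 G2=G1=0 G3=NOT G3=NOT 1=0 -> 1100
Step 3: G0=NOT G1=NOT 1=0 G1=NOT G1=NOT 1=0 G2=G1=1 G3=NOT G3=NOT 0=1 -> 0011
Cycle of length 2 starting at step 1 -> no fixed point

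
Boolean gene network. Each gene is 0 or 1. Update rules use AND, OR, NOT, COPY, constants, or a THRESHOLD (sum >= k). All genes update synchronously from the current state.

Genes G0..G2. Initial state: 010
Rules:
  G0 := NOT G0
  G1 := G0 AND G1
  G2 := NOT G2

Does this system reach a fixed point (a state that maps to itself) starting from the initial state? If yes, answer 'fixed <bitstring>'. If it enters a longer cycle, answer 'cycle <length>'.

Step 0: 010
Step 1: G0=NOT G0=NOT 0=1 G1=G0&G1=0&1=0 G2=NOT G2=NOT 0=1 -> 101
Step 2: G0=NOT G0=NOT 1=0 G1=G0&G1=1&0=0 G2=NOT G2=NOT 1=0 -> 000
Step 3: G0=NOT G0=NOT 0=1 G1=G0&G1=0&0=0 G2=NOT G2=NOT 0=1 -> 101
Cycle of length 2 starting at step 1 -> no fixed point

Answer: cycle 2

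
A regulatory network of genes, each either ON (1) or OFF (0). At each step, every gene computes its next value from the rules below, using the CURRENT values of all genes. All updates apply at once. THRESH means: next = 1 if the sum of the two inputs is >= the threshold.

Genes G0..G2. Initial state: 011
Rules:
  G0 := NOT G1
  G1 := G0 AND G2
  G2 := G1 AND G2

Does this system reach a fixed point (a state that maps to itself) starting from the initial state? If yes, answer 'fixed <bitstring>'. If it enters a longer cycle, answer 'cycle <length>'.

Step 0: 011
Step 1: G0=NOT G1=NOT 1=0 G1=G0&G2=0&1=0 G2=G1&G2=1&1=1 -> 001
Step 2: G0=NOT G1=NOT 0=1 G1=G0&G2=0&1=0 G2=G1&G2=0&1=0 -> 100
Step 3: G0=NOT G1=NOT 0=1 G1=G0&G2=1&0=0 G2=G1&G2=0&0=0 -> 100
Fixed point reached at step 2: 100

Answer: fixed 100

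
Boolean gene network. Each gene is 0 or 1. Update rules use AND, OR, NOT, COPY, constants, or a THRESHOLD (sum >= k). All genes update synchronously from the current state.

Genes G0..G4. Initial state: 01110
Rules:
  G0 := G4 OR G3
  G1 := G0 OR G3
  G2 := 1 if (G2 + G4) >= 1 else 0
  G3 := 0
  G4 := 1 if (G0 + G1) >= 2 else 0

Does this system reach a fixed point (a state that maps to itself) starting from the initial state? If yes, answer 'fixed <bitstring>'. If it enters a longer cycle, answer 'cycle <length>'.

Step 0: 01110
Step 1: G0=G4|G3=0|1=1 G1=G0|G3=0|1=1 G2=(1+0>=1)=1 G3=0(const) G4=(0+1>=2)=0 -> 11100
Step 2: G0=G4|G3=0|0=0 G1=G0|G3=1|0=1 G2=(1+0>=1)=1 G3=0(const) G4=(1+1>=2)=1 -> 01101
Step 3: G0=G4|G3=1|0=1 G1=G0|G3=0|0=0 G2=(1+1>=1)=1 G3=0(const) G4=(0+1>=2)=0 -> 10100
Step 4: G0=G4|G3=0|0=0 G1=G0|G3=1|0=1 G2=(1+0>=1)=1 G3=0(const) G4=(1+0>=2)=0 -> 01100
Step 5: G0=G4|G3=0|0=0 G1=G0|G3=0|0=0 G2=(1+0>=1)=1 G3=0(const) G4=(0+1>=2)=0 -> 00100
Step 6: G0=G4|G3=0|0=0 G1=G0|G3=0|0=0 G2=(1+0>=1)=1 G3=0(const) G4=(0+0>=2)=0 -> 00100
Fixed point reached at step 5: 00100

Answer: fixed 00100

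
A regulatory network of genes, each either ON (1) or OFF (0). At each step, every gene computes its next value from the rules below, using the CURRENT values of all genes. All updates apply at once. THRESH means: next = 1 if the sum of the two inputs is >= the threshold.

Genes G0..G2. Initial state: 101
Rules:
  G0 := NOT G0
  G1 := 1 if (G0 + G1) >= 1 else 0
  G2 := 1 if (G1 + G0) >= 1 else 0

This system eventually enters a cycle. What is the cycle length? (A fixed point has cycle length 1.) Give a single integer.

Step 0: 101
Step 1: G0=NOT G0=NOT 1=0 G1=(1+0>=1)=1 G2=(0+1>=1)=1 -> 011
Step 2: G0=NOT G0=NOT 0=1 G1=(0+1>=1)=1 G2=(1+0>=1)=1 -> 111
Step 3: G0=NOT G0=NOT 1=0 G1=(1+1>=1)=1 G2=(1+1>=1)=1 -> 011
State from step 3 equals state from step 1 -> cycle length 2

Answer: 2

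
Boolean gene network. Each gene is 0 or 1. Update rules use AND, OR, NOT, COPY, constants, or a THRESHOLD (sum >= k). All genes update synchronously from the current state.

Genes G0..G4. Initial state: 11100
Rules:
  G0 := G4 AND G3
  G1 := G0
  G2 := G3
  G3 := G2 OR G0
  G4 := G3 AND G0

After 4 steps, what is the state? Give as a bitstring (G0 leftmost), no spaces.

Step 1: G0=G4&G3=0&0=0 G1=G0=1 G2=G3=0 G3=G2|G0=1|1=1 G4=G3&G0=0&1=0 -> 01010
Step 2: G0=G4&G3=0&1=0 G1=G0=0 G2=G3=1 G3=G2|G0=0|0=0 G4=G3&G0=1&0=0 -> 00100
Step 3: G0=G4&G3=0&0=0 G1=G0=0 G2=G3=0 G3=G2|G0=1|0=1 G4=G3&G0=0&0=0 -> 00010
Step 4: G0=G4&G3=0&1=0 G1=G0=0 G2=G3=1 G3=G2|G0=0|0=0 G4=G3&G0=1&0=0 -> 00100

00100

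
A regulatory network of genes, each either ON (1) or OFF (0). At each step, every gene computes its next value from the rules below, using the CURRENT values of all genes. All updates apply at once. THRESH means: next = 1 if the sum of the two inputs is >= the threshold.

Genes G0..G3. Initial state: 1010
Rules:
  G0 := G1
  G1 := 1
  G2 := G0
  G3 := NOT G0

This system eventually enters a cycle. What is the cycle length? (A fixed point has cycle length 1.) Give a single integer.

Step 0: 1010
Step 1: G0=G1=0 G1=1(const) G2=G0=1 G3=NOT G0=NOT 1=0 -> 0110
Step 2: G0=G1=1 G1=1(const) G2=G0=0 G3=NOT G0=NOT 0=1 -> 1101
Step 3: G0=G1=1 G1=1(const) G2=G0=1 G3=NOT G0=NOT 1=0 -> 1110
Step 4: G0=G1=1 G1=1(const) G2=G0=1 G3=NOT G0=NOT 1=0 -> 1110
State from step 4 equals state from step 3 -> cycle length 1

Answer: 1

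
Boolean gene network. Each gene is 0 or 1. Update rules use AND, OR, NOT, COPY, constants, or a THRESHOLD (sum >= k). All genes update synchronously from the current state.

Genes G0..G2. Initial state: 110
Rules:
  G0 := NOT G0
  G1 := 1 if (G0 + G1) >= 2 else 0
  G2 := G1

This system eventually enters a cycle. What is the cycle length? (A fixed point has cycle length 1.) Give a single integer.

Step 0: 110
Step 1: G0=NOT G0=NOT 1=0 G1=(1+1>=2)=1 G2=G1=1 -> 011
Step 2: G0=NOT G0=NOT 0=1 G1=(0+1>=2)=0 G2=G1=1 -> 101
Step 3: G0=NOT G0=NOT 1=0 G1=(1+0>=2)=0 G2=G1=0 -> 000
Step 4: G0=NOT G0=NOT 0=1 G1=(0+0>=2)=0 G2=G1=0 -> 100
Step 5: G0=NOT G0=NOT 1=0 G1=(1+0>=2)=0 G2=G1=0 -> 000
State from step 5 equals state from step 3 -> cycle length 2

Answer: 2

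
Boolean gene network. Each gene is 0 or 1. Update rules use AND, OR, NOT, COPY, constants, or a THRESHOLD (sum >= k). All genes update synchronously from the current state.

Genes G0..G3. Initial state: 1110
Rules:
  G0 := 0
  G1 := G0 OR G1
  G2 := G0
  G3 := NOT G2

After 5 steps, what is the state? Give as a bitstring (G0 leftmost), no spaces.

Step 1: G0=0(const) G1=G0|G1=1|1=1 G2=G0=1 G3=NOT G2=NOT 1=0 -> 0110
Step 2: G0=0(const) G1=G0|G1=0|1=1 G2=G0=0 G3=NOT G2=NOT 1=0 -> 0100
Step 3: G0=0(const) G1=G0|G1=0|1=1 G2=G0=0 G3=NOT G2=NOT 0=1 -> 0101
Step 4: G0=0(const) G1=G0|G1=0|1=1 G2=G0=0 G3=NOT G2=NOT 0=1 -> 0101
Step 5: G0=0(const) G1=G0|G1=0|1=1 G2=G0=0 G3=NOT G2=NOT 0=1 -> 0101

0101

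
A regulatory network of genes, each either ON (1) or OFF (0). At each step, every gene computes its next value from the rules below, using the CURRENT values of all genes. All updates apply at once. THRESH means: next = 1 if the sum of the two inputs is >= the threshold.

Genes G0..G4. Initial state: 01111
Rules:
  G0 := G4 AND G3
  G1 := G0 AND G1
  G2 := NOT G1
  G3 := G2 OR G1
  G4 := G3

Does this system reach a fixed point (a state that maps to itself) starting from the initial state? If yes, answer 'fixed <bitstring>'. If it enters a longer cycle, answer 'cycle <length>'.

Step 0: 01111
Step 1: G0=G4&G3=1&1=1 G1=G0&G1=0&1=0 G2=NOT G1=NOT 1=0 G3=G2|G1=1|1=1 G4=G3=1 -> 10011
Step 2: G0=G4&G3=1&1=1 G1=G0&G1=1&0=0 G2=NOT G1=NOT 0=1 G3=G2|G1=0|0=0 G4=G3=1 -> 10101
Step 3: G0=G4&G3=1&0=0 G1=G0&G1=1&0=0 G2=NOT G1=NOT 0=1 G3=G2|G1=1|0=1 G4=G3=0 -> 00110
Step 4: G0=G4&G3=0&1=0 G1=G0&G1=0&0=0 G2=NOT G1=NOT 0=1 G3=G2|G1=1|0=1 G4=G3=1 -> 00111
Step 5: G0=G4&G3=1&1=1 G1=G0&G1=0&0=0 G2=NOT G1=NOT 0=1 G3=G2|G1=1|0=1 G4=G3=1 -> 10111
Step 6: G0=G4&G3=1&1=1 G1=G0&G1=1&0=0 G2=NOT G1=NOT 0=1 G3=G2|G1=1|0=1 G4=G3=1 -> 10111
Fixed point reached at step 5: 10111

Answer: fixed 10111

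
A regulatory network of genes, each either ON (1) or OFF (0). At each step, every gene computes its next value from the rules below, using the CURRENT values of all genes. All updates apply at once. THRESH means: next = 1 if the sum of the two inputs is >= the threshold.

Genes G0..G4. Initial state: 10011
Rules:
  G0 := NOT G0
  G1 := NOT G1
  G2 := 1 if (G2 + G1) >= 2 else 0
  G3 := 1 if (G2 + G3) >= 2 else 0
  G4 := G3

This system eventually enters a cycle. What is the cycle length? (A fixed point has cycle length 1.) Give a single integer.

Step 0: 10011
Step 1: G0=NOT G0=NOT 1=0 G1=NOT G1=NOT 0=1 G2=(0+0>=2)=0 G3=(0+1>=2)=0 G4=G3=1 -> 01001
Step 2: G0=NOT G0=NOT 0=1 G1=NOT G1=NOT 1=0 G2=(0+1>=2)=0 G3=(0+0>=2)=0 G4=G3=0 -> 10000
Step 3: G0=NOT G0=NOT 1=0 G1=NOT G1=NOT 0=1 G2=(0+0>=2)=0 G3=(0+0>=2)=0 G4=G3=0 -> 01000
Step 4: G0=NOT G0=NOT 0=1 G1=NOT G1=NOT 1=0 G2=(0+1>=2)=0 G3=(0+0>=2)=0 G4=G3=0 -> 10000
State from step 4 equals state from step 2 -> cycle length 2

Answer: 2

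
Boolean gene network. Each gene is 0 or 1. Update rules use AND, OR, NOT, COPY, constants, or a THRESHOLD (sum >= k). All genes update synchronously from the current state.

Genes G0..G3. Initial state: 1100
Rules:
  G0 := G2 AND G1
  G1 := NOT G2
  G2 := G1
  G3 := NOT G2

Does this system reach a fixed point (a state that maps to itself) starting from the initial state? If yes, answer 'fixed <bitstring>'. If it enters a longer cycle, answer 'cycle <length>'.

Answer: cycle 4

Derivation:
Step 0: 1100
Step 1: G0=G2&G1=0&1=0 G1=NOT G2=NOT 0=1 G2=G1=1 G3=NOT G2=NOT 0=1 -> 0111
Step 2: G0=G2&G1=1&1=1 G1=NOT G2=NOT 1=0 G2=G1=1 G3=NOT G2=NOT 1=0 -> 1010
Step 3: G0=G2&G1=1&0=0 G1=NOT G2=NOT 1=0 G2=G1=0 G3=NOT G2=NOT 1=0 -> 0000
Step 4: G0=G2&G1=0&0=0 G1=NOT G2=NOT 0=1 G2=G1=0 G3=NOT G2=NOT 0=1 -> 0101
Step 5: G0=G2&G1=0&1=0 G1=NOT G2=NOT 0=1 G2=G1=1 G3=NOT G2=NOT 0=1 -> 0111
Cycle of length 4 starting at step 1 -> no fixed point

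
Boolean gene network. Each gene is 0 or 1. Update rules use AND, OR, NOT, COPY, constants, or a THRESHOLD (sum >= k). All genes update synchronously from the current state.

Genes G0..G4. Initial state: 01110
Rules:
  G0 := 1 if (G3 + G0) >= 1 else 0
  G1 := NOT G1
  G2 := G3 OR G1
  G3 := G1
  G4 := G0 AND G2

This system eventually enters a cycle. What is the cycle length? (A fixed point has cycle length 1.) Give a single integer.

Answer: 2

Derivation:
Step 0: 01110
Step 1: G0=(1+0>=1)=1 G1=NOT G1=NOT 1=0 G2=G3|G1=1|1=1 G3=G1=1 G4=G0&G2=0&1=0 -> 10110
Step 2: G0=(1+1>=1)=1 G1=NOT G1=NOT 0=1 G2=G3|G1=1|0=1 G3=G1=0 G4=G0&G2=1&1=1 -> 11101
Step 3: G0=(0+1>=1)=1 G1=NOT G1=NOT 1=0 G2=G3|G1=0|1=1 G3=G1=1 G4=G0&G2=1&1=1 -> 10111
Step 4: G0=(1+1>=1)=1 G1=NOT G1=NOT 0=1 G2=G3|G1=1|0=1 G3=G1=0 G4=G0&G2=1&1=1 -> 11101
State from step 4 equals state from step 2 -> cycle length 2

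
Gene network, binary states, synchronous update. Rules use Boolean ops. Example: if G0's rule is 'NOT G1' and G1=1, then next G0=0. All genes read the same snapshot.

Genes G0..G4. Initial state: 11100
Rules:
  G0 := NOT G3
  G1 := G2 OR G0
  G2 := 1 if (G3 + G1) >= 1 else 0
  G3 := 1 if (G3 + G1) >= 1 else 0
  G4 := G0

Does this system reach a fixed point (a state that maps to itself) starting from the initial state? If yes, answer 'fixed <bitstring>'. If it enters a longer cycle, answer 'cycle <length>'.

Answer: fixed 01110

Derivation:
Step 0: 11100
Step 1: G0=NOT G3=NOT 0=1 G1=G2|G0=1|1=1 G2=(0+1>=1)=1 G3=(0+1>=1)=1 G4=G0=1 -> 11111
Step 2: G0=NOT G3=NOT 1=0 G1=G2|G0=1|1=1 G2=(1+1>=1)=1 G3=(1+1>=1)=1 G4=G0=1 -> 01111
Step 3: G0=NOT G3=NOT 1=0 G1=G2|G0=1|0=1 G2=(1+1>=1)=1 G3=(1+1>=1)=1 G4=G0=0 -> 01110
Step 4: G0=NOT G3=NOT 1=0 G1=G2|G0=1|0=1 G2=(1+1>=1)=1 G3=(1+1>=1)=1 G4=G0=0 -> 01110
Fixed point reached at step 3: 01110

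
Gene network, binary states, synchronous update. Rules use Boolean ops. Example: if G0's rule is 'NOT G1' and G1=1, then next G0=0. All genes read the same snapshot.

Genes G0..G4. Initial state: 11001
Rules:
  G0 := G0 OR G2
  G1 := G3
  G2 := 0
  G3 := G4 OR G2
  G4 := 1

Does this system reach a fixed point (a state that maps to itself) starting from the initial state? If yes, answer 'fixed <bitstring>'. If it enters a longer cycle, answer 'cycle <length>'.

Step 0: 11001
Step 1: G0=G0|G2=1|0=1 G1=G3=0 G2=0(const) G3=G4|G2=1|0=1 G4=1(const) -> 10011
Step 2: G0=G0|G2=1|0=1 G1=G3=1 G2=0(const) G3=G4|G2=1|0=1 G4=1(const) -> 11011
Step 3: G0=G0|G2=1|0=1 G1=G3=1 G2=0(const) G3=G4|G2=1|0=1 G4=1(const) -> 11011
Fixed point reached at step 2: 11011

Answer: fixed 11011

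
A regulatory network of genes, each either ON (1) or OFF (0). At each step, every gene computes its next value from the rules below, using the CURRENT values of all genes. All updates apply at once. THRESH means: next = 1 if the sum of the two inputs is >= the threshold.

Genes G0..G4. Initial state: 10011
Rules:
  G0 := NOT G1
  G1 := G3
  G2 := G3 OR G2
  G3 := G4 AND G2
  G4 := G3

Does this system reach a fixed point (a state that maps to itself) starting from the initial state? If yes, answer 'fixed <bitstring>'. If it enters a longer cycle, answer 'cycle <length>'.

Step 0: 10011
Step 1: G0=NOT G1=NOT 0=1 G1=G3=1 G2=G3|G2=1|0=1 G3=G4&G2=1&0=0 G4=G3=1 -> 11101
Step 2: G0=NOT G1=NOT 1=0 G1=G3=0 G2=G3|G2=0|1=1 G3=G4&G2=1&1=1 G4=G3=0 -> 00110
Step 3: G0=NOT G1=NOT 0=1 G1=G3=1 G2=G3|G2=1|1=1 G3=G4&G2=0&1=0 G4=G3=1 -> 11101
Cycle of length 2 starting at step 1 -> no fixed point

Answer: cycle 2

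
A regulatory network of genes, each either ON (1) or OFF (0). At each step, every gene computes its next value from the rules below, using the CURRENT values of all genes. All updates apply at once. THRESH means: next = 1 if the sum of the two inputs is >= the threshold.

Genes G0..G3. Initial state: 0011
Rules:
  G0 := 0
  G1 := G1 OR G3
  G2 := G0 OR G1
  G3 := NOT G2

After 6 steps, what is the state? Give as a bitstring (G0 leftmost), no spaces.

Step 1: G0=0(const) G1=G1|G3=0|1=1 G2=G0|G1=0|0=0 G3=NOT G2=NOT 1=0 -> 0100
Step 2: G0=0(const) G1=G1|G3=1|0=1 G2=G0|G1=0|1=1 G3=NOT G2=NOT 0=1 -> 0111
Step 3: G0=0(const) G1=G1|G3=1|1=1 G2=G0|G1=0|1=1 G3=NOT G2=NOT 1=0 -> 0110
Step 4: G0=0(const) G1=G1|G3=1|0=1 G2=G0|G1=0|1=1 G3=NOT G2=NOT 1=0 -> 0110
Step 5: G0=0(const) G1=G1|G3=1|0=1 G2=G0|G1=0|1=1 G3=NOT G2=NOT 1=0 -> 0110
Step 6: G0=0(const) G1=G1|G3=1|0=1 G2=G0|G1=0|1=1 G3=NOT G2=NOT 1=0 -> 0110

0110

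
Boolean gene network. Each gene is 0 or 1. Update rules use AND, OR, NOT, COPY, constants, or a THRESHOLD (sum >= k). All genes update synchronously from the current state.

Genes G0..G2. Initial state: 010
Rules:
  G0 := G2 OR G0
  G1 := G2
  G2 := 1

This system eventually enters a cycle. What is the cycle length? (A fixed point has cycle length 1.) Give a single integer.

Answer: 1

Derivation:
Step 0: 010
Step 1: G0=G2|G0=0|0=0 G1=G2=0 G2=1(const) -> 001
Step 2: G0=G2|G0=1|0=1 G1=G2=1 G2=1(const) -> 111
Step 3: G0=G2|G0=1|1=1 G1=G2=1 G2=1(const) -> 111
State from step 3 equals state from step 2 -> cycle length 1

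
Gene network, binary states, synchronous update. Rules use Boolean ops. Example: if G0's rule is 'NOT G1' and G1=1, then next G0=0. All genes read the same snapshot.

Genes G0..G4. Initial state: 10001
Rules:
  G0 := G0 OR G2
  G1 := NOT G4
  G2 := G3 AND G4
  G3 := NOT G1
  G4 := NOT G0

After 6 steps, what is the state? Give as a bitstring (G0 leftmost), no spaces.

Step 1: G0=G0|G2=1|0=1 G1=NOT G4=NOT 1=0 G2=G3&G4=0&1=0 G3=NOT G1=NOT 0=1 G4=NOT G0=NOT 1=0 -> 10010
Step 2: G0=G0|G2=1|0=1 G1=NOT G4=NOT 0=1 G2=G3&G4=1&0=0 G3=NOT G1=NOT 0=1 G4=NOT G0=NOT 1=0 -> 11010
Step 3: G0=G0|G2=1|0=1 G1=NOT G4=NOT 0=1 G2=G3&G4=1&0=0 G3=NOT G1=NOT 1=0 G4=NOT G0=NOT 1=0 -> 11000
Step 4: G0=G0|G2=1|0=1 G1=NOT G4=NOT 0=1 G2=G3&G4=0&0=0 G3=NOT G1=NOT 1=0 G4=NOT G0=NOT 1=0 -> 11000
Step 5: G0=G0|G2=1|0=1 G1=NOT G4=NOT 0=1 G2=G3&G4=0&0=0 G3=NOT G1=NOT 1=0 G4=NOT G0=NOT 1=0 -> 11000
Step 6: G0=G0|G2=1|0=1 G1=NOT G4=NOT 0=1 G2=G3&G4=0&0=0 G3=NOT G1=NOT 1=0 G4=NOT G0=NOT 1=0 -> 11000

11000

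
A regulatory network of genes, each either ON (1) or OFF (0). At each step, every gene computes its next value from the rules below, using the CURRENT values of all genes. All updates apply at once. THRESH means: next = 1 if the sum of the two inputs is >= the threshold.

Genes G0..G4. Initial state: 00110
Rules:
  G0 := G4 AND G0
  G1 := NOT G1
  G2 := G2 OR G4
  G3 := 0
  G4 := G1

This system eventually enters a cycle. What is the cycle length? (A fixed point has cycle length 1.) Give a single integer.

Step 0: 00110
Step 1: G0=G4&G0=0&0=0 G1=NOT G1=NOT 0=1 G2=G2|G4=1|0=1 G3=0(const) G4=G1=0 -> 01100
Step 2: G0=G4&G0=0&0=0 G1=NOT G1=NOT 1=0 G2=G2|G4=1|0=1 G3=0(const) G4=G1=1 -> 00101
Step 3: G0=G4&G0=1&0=0 G1=NOT G1=NOT 0=1 G2=G2|G4=1|1=1 G3=0(const) G4=G1=0 -> 01100
State from step 3 equals state from step 1 -> cycle length 2

Answer: 2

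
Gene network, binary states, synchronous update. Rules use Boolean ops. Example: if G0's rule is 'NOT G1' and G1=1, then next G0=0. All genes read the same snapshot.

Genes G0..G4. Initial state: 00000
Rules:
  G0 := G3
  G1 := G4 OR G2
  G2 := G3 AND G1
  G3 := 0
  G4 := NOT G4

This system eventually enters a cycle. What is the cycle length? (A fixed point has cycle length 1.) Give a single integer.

Step 0: 00000
Step 1: G0=G3=0 G1=G4|G2=0|0=0 G2=G3&G1=0&0=0 G3=0(const) G4=NOT G4=NOT 0=1 -> 00001
Step 2: G0=G3=0 G1=G4|G2=1|0=1 G2=G3&G1=0&0=0 G3=0(const) G4=NOT G4=NOT 1=0 -> 01000
Step 3: G0=G3=0 G1=G4|G2=0|0=0 G2=G3&G1=0&1=0 G3=0(const) G4=NOT G4=NOT 0=1 -> 00001
State from step 3 equals state from step 1 -> cycle length 2

Answer: 2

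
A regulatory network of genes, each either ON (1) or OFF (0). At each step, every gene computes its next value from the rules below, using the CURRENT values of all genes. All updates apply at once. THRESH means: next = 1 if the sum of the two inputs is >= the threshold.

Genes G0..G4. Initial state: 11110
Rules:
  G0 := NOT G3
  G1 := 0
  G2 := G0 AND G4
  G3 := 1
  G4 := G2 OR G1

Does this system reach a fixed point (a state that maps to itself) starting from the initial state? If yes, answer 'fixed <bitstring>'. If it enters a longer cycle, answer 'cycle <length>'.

Answer: fixed 00010

Derivation:
Step 0: 11110
Step 1: G0=NOT G3=NOT 1=0 G1=0(const) G2=G0&G4=1&0=0 G3=1(const) G4=G2|G1=1|1=1 -> 00011
Step 2: G0=NOT G3=NOT 1=0 G1=0(const) G2=G0&G4=0&1=0 G3=1(const) G4=G2|G1=0|0=0 -> 00010
Step 3: G0=NOT G3=NOT 1=0 G1=0(const) G2=G0&G4=0&0=0 G3=1(const) G4=G2|G1=0|0=0 -> 00010
Fixed point reached at step 2: 00010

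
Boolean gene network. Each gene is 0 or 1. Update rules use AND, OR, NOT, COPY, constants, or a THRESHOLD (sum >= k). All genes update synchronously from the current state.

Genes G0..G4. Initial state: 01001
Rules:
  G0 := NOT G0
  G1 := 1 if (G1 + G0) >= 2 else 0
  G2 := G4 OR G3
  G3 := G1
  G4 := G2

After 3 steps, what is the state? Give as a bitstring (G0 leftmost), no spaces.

Step 1: G0=NOT G0=NOT 0=1 G1=(1+0>=2)=0 G2=G4|G3=1|0=1 G3=G1=1 G4=G2=0 -> 10110
Step 2: G0=NOT G0=NOT 1=0 G1=(0+1>=2)=0 G2=G4|G3=0|1=1 G3=G1=0 G4=G2=1 -> 00101
Step 3: G0=NOT G0=NOT 0=1 G1=(0+0>=2)=0 G2=G4|G3=1|0=1 G3=G1=0 G4=G2=1 -> 10101

10101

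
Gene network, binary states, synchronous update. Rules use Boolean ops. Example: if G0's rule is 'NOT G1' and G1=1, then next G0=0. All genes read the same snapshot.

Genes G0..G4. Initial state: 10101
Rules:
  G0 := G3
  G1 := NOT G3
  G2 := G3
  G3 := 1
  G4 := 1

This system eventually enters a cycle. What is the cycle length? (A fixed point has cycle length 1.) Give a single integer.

Answer: 1

Derivation:
Step 0: 10101
Step 1: G0=G3=0 G1=NOT G3=NOT 0=1 G2=G3=0 G3=1(const) G4=1(const) -> 01011
Step 2: G0=G3=1 G1=NOT G3=NOT 1=0 G2=G3=1 G3=1(const) G4=1(const) -> 10111
Step 3: G0=G3=1 G1=NOT G3=NOT 1=0 G2=G3=1 G3=1(const) G4=1(const) -> 10111
State from step 3 equals state from step 2 -> cycle length 1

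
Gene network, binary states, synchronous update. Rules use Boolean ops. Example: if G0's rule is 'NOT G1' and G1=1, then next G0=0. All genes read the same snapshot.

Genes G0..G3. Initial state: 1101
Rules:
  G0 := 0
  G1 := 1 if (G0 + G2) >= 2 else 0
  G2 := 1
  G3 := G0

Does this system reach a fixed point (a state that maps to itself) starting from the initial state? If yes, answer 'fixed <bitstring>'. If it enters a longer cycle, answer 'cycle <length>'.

Answer: fixed 0010

Derivation:
Step 0: 1101
Step 1: G0=0(const) G1=(1+0>=2)=0 G2=1(const) G3=G0=1 -> 0011
Step 2: G0=0(const) G1=(0+1>=2)=0 G2=1(const) G3=G0=0 -> 0010
Step 3: G0=0(const) G1=(0+1>=2)=0 G2=1(const) G3=G0=0 -> 0010
Fixed point reached at step 2: 0010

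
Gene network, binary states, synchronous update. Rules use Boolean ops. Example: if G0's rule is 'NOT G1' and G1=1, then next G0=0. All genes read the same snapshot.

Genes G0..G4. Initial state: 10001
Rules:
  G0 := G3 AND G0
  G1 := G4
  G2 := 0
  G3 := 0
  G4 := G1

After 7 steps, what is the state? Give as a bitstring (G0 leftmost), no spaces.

Step 1: G0=G3&G0=0&1=0 G1=G4=1 G2=0(const) G3=0(const) G4=G1=0 -> 01000
Step 2: G0=G3&G0=0&0=0 G1=G4=0 G2=0(const) G3=0(const) G4=G1=1 -> 00001
Step 3: G0=G3&G0=0&0=0 G1=G4=1 G2=0(const) G3=0(const) G4=G1=0 -> 01000
Step 4: G0=G3&G0=0&0=0 G1=G4=0 G2=0(const) G3=0(const) G4=G1=1 -> 00001
Step 5: G0=G3&G0=0&0=0 G1=G4=1 G2=0(const) G3=0(const) G4=G1=0 -> 01000
Step 6: G0=G3&G0=0&0=0 G1=G4=0 G2=0(const) G3=0(const) G4=G1=1 -> 00001
Step 7: G0=G3&G0=0&0=0 G1=G4=1 G2=0(const) G3=0(const) G4=G1=0 -> 01000

01000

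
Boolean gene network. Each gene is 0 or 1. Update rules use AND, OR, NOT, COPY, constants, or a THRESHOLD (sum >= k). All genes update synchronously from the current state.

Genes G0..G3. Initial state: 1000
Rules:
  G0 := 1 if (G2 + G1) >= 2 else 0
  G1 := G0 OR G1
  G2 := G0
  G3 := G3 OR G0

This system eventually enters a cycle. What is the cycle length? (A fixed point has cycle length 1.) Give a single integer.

Answer: 2

Derivation:
Step 0: 1000
Step 1: G0=(0+0>=2)=0 G1=G0|G1=1|0=1 G2=G0=1 G3=G3|G0=0|1=1 -> 0111
Step 2: G0=(1+1>=2)=1 G1=G0|G1=0|1=1 G2=G0=0 G3=G3|G0=1|0=1 -> 1101
Step 3: G0=(0+1>=2)=0 G1=G0|G1=1|1=1 G2=G0=1 G3=G3|G0=1|1=1 -> 0111
State from step 3 equals state from step 1 -> cycle length 2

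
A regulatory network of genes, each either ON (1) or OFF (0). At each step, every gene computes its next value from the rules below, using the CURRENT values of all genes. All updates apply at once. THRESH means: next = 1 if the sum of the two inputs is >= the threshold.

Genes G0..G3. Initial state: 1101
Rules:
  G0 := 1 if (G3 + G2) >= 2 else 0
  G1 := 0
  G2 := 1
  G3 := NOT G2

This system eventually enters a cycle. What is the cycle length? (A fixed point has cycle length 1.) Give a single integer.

Answer: 1

Derivation:
Step 0: 1101
Step 1: G0=(1+0>=2)=0 G1=0(const) G2=1(const) G3=NOT G2=NOT 0=1 -> 0011
Step 2: G0=(1+1>=2)=1 G1=0(const) G2=1(const) G3=NOT G2=NOT 1=0 -> 1010
Step 3: G0=(0+1>=2)=0 G1=0(const) G2=1(const) G3=NOT G2=NOT 1=0 -> 0010
Step 4: G0=(0+1>=2)=0 G1=0(const) G2=1(const) G3=NOT G2=NOT 1=0 -> 0010
State from step 4 equals state from step 3 -> cycle length 1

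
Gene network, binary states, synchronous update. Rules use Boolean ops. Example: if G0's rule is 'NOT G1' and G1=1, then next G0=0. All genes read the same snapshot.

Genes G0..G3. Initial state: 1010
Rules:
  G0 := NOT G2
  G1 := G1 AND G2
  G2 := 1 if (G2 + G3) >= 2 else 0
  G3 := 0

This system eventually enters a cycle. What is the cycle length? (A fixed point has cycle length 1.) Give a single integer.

Answer: 1

Derivation:
Step 0: 1010
Step 1: G0=NOT G2=NOT 1=0 G1=G1&G2=0&1=0 G2=(1+0>=2)=0 G3=0(const) -> 0000
Step 2: G0=NOT G2=NOT 0=1 G1=G1&G2=0&0=0 G2=(0+0>=2)=0 G3=0(const) -> 1000
Step 3: G0=NOT G2=NOT 0=1 G1=G1&G2=0&0=0 G2=(0+0>=2)=0 G3=0(const) -> 1000
State from step 3 equals state from step 2 -> cycle length 1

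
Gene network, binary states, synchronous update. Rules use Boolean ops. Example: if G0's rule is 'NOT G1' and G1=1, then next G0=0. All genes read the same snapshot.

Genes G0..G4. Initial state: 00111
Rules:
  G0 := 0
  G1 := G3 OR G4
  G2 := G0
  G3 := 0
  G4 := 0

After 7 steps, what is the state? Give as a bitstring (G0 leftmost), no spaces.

Step 1: G0=0(const) G1=G3|G4=1|1=1 G2=G0=0 G3=0(const) G4=0(const) -> 01000
Step 2: G0=0(const) G1=G3|G4=0|0=0 G2=G0=0 G3=0(const) G4=0(const) -> 00000
Step 3: G0=0(const) G1=G3|G4=0|0=0 G2=G0=0 G3=0(const) G4=0(const) -> 00000
Step 4: G0=0(const) G1=G3|G4=0|0=0 G2=G0=0 G3=0(const) G4=0(const) -> 00000
Step 5: G0=0(const) G1=G3|G4=0|0=0 G2=G0=0 G3=0(const) G4=0(const) -> 00000
Step 6: G0=0(const) G1=G3|G4=0|0=0 G2=G0=0 G3=0(const) G4=0(const) -> 00000
Step 7: G0=0(const) G1=G3|G4=0|0=0 G2=G0=0 G3=0(const) G4=0(const) -> 00000

00000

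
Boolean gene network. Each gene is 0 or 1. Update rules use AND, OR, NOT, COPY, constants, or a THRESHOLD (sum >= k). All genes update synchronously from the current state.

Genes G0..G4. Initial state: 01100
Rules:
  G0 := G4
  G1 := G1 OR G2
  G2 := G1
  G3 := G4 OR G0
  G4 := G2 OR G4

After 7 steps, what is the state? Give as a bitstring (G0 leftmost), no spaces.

Step 1: G0=G4=0 G1=G1|G2=1|1=1 G2=G1=1 G3=G4|G0=0|0=0 G4=G2|G4=1|0=1 -> 01101
Step 2: G0=G4=1 G1=G1|G2=1|1=1 G2=G1=1 G3=G4|G0=1|0=1 G4=G2|G4=1|1=1 -> 11111
Step 3: G0=G4=1 G1=G1|G2=1|1=1 G2=G1=1 G3=G4|G0=1|1=1 G4=G2|G4=1|1=1 -> 11111
Step 4: G0=G4=1 G1=G1|G2=1|1=1 G2=G1=1 G3=G4|G0=1|1=1 G4=G2|G4=1|1=1 -> 11111
Step 5: G0=G4=1 G1=G1|G2=1|1=1 G2=G1=1 G3=G4|G0=1|1=1 G4=G2|G4=1|1=1 -> 11111
Step 6: G0=G4=1 G1=G1|G2=1|1=1 G2=G1=1 G3=G4|G0=1|1=1 G4=G2|G4=1|1=1 -> 11111
Step 7: G0=G4=1 G1=G1|G2=1|1=1 G2=G1=1 G3=G4|G0=1|1=1 G4=G2|G4=1|1=1 -> 11111

11111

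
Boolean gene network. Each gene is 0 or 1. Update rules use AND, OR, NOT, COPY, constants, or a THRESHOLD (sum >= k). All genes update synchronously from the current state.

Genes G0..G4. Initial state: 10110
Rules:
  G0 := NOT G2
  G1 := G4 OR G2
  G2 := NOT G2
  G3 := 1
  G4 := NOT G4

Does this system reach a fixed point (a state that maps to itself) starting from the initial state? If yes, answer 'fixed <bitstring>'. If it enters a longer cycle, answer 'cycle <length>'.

Step 0: 10110
Step 1: G0=NOT G2=NOT 1=0 G1=G4|G2=0|1=1 G2=NOT G2=NOT 1=0 G3=1(const) G4=NOT G4=NOT 0=1 -> 01011
Step 2: G0=NOT G2=NOT 0=1 G1=G4|G2=1|0=1 G2=NOT G2=NOT 0=1 G3=1(const) G4=NOT G4=NOT 1=0 -> 11110
Step 3: G0=NOT G2=NOT 1=0 G1=G4|G2=0|1=1 G2=NOT G2=NOT 1=0 G3=1(const) G4=NOT G4=NOT 0=1 -> 01011
Cycle of length 2 starting at step 1 -> no fixed point

Answer: cycle 2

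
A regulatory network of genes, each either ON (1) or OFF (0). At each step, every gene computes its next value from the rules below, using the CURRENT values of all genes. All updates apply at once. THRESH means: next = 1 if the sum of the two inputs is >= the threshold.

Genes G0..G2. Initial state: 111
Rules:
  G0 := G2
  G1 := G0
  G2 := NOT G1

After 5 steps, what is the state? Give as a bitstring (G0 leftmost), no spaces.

Step 1: G0=G2=1 G1=G0=1 G2=NOT G1=NOT 1=0 -> 110
Step 2: G0=G2=0 G1=G0=1 G2=NOT G1=NOT 1=0 -> 010
Step 3: G0=G2=0 G1=G0=0 G2=NOT G1=NOT 1=0 -> 000
Step 4: G0=G2=0 G1=G0=0 G2=NOT G1=NOT 0=1 -> 001
Step 5: G0=G2=1 G1=G0=0 G2=NOT G1=NOT 0=1 -> 101

101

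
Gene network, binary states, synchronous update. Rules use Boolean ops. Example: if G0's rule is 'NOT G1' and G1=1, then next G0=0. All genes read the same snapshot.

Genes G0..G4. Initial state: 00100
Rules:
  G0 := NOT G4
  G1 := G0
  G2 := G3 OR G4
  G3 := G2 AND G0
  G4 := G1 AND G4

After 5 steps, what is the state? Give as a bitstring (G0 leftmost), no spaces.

Step 1: G0=NOT G4=NOT 0=1 G1=G0=0 G2=G3|G4=0|0=0 G3=G2&G0=1&0=0 G4=G1&G4=0&0=0 -> 10000
Step 2: G0=NOT G4=NOT 0=1 G1=G0=1 G2=G3|G4=0|0=0 G3=G2&G0=0&1=0 G4=G1&G4=0&0=0 -> 11000
Step 3: G0=NOT G4=NOT 0=1 G1=G0=1 G2=G3|G4=0|0=0 G3=G2&G0=0&1=0 G4=G1&G4=1&0=0 -> 11000
Step 4: G0=NOT G4=NOT 0=1 G1=G0=1 G2=G3|G4=0|0=0 G3=G2&G0=0&1=0 G4=G1&G4=1&0=0 -> 11000
Step 5: G0=NOT G4=NOT 0=1 G1=G0=1 G2=G3|G4=0|0=0 G3=G2&G0=0&1=0 G4=G1&G4=1&0=0 -> 11000

11000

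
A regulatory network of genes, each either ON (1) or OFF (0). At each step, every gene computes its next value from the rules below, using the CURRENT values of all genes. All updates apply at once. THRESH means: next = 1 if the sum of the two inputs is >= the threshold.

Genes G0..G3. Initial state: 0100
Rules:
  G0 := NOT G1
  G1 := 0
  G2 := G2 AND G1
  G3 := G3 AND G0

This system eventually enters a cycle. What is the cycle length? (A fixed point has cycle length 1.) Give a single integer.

Answer: 1

Derivation:
Step 0: 0100
Step 1: G0=NOT G1=NOT 1=0 G1=0(const) G2=G2&G1=0&1=0 G3=G3&G0=0&0=0 -> 0000
Step 2: G0=NOT G1=NOT 0=1 G1=0(const) G2=G2&G1=0&0=0 G3=G3&G0=0&0=0 -> 1000
Step 3: G0=NOT G1=NOT 0=1 G1=0(const) G2=G2&G1=0&0=0 G3=G3&G0=0&1=0 -> 1000
State from step 3 equals state from step 2 -> cycle length 1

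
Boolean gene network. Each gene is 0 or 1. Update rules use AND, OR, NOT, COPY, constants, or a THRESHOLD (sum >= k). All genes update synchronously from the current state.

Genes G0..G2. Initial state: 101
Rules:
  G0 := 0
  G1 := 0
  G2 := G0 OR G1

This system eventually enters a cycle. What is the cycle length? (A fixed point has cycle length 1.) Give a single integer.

Answer: 1

Derivation:
Step 0: 101
Step 1: G0=0(const) G1=0(const) G2=G0|G1=1|0=1 -> 001
Step 2: G0=0(const) G1=0(const) G2=G0|G1=0|0=0 -> 000
Step 3: G0=0(const) G1=0(const) G2=G0|G1=0|0=0 -> 000
State from step 3 equals state from step 2 -> cycle length 1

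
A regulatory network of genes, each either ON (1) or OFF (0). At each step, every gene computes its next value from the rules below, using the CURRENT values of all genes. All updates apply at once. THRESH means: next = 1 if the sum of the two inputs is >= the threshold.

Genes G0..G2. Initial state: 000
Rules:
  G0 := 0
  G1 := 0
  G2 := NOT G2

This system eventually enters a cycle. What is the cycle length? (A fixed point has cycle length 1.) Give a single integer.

Answer: 2

Derivation:
Step 0: 000
Step 1: G0=0(const) G1=0(const) G2=NOT G2=NOT 0=1 -> 001
Step 2: G0=0(const) G1=0(const) G2=NOT G2=NOT 1=0 -> 000
State from step 2 equals state from step 0 -> cycle length 2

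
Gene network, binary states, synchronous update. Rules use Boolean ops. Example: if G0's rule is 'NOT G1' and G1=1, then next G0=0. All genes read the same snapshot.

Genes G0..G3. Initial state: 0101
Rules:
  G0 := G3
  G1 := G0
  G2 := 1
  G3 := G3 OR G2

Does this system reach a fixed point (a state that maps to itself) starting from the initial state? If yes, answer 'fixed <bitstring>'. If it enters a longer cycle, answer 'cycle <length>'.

Step 0: 0101
Step 1: G0=G3=1 G1=G0=0 G2=1(const) G3=G3|G2=1|0=1 -> 1011
Step 2: G0=G3=1 G1=G0=1 G2=1(const) G3=G3|G2=1|1=1 -> 1111
Step 3: G0=G3=1 G1=G0=1 G2=1(const) G3=G3|G2=1|1=1 -> 1111
Fixed point reached at step 2: 1111

Answer: fixed 1111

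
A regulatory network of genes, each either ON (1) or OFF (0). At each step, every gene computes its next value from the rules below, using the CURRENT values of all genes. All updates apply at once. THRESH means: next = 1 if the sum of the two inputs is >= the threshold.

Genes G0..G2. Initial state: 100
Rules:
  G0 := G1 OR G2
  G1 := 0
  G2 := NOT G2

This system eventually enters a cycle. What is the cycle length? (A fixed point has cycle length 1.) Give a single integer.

Step 0: 100
Step 1: G0=G1|G2=0|0=0 G1=0(const) G2=NOT G2=NOT 0=1 -> 001
Step 2: G0=G1|G2=0|1=1 G1=0(const) G2=NOT G2=NOT 1=0 -> 100
State from step 2 equals state from step 0 -> cycle length 2

Answer: 2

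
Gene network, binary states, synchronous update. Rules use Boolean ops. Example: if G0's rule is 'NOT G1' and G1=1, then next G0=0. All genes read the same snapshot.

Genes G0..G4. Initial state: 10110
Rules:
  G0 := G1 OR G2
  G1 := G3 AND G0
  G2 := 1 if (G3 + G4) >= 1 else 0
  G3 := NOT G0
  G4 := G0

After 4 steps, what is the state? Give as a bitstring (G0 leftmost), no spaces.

Step 1: G0=G1|G2=0|1=1 G1=G3&G0=1&1=1 G2=(1+0>=1)=1 G3=NOT G0=NOT 1=0 G4=G0=1 -> 11101
Step 2: G0=G1|G2=1|1=1 G1=G3&G0=0&1=0 G2=(0+1>=1)=1 G3=NOT G0=NOT 1=0 G4=G0=1 -> 10101
Step 3: G0=G1|G2=0|1=1 G1=G3&G0=0&1=0 G2=(0+1>=1)=1 G3=NOT G0=NOT 1=0 G4=G0=1 -> 10101
Step 4: G0=G1|G2=0|1=1 G1=G3&G0=0&1=0 G2=(0+1>=1)=1 G3=NOT G0=NOT 1=0 G4=G0=1 -> 10101

10101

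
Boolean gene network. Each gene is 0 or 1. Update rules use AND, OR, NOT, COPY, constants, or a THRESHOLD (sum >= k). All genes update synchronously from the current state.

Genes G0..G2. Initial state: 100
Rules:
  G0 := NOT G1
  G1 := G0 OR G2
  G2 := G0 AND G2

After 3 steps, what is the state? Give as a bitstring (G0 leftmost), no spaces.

Step 1: G0=NOT G1=NOT 0=1 G1=G0|G2=1|0=1 G2=G0&G2=1&0=0 -> 110
Step 2: G0=NOT G1=NOT 1=0 G1=G0|G2=1|0=1 G2=G0&G2=1&0=0 -> 010
Step 3: G0=NOT G1=NOT 1=0 G1=G0|G2=0|0=0 G2=G0&G2=0&0=0 -> 000

000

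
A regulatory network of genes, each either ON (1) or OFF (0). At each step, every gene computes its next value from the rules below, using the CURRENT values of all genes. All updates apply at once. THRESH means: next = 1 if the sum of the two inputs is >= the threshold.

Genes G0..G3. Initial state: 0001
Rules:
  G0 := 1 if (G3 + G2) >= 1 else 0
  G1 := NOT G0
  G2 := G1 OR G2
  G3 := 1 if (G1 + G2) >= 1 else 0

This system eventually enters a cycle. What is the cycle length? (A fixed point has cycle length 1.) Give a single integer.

Step 0: 0001
Step 1: G0=(1+0>=1)=1 G1=NOT G0=NOT 0=1 G2=G1|G2=0|0=0 G3=(0+0>=1)=0 -> 1100
Step 2: G0=(0+0>=1)=0 G1=NOT G0=NOT 1=0 G2=G1|G2=1|0=1 G3=(1+0>=1)=1 -> 0011
Step 3: G0=(1+1>=1)=1 G1=NOT G0=NOT 0=1 G2=G1|G2=0|1=1 G3=(0+1>=1)=1 -> 1111
Step 4: G0=(1+1>=1)=1 G1=NOT G0=NOT 1=0 G2=G1|G2=1|1=1 G3=(1+1>=1)=1 -> 1011
Step 5: G0=(1+1>=1)=1 G1=NOT G0=NOT 1=0 G2=G1|G2=0|1=1 G3=(0+1>=1)=1 -> 1011
State from step 5 equals state from step 4 -> cycle length 1

Answer: 1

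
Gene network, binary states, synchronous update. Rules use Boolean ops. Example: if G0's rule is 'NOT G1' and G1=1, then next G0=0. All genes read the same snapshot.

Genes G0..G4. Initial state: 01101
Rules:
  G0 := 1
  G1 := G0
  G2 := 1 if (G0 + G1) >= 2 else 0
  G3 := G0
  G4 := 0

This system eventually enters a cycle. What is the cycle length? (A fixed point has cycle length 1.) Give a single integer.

Answer: 1

Derivation:
Step 0: 01101
Step 1: G0=1(const) G1=G0=0 G2=(0+1>=2)=0 G3=G0=0 G4=0(const) -> 10000
Step 2: G0=1(const) G1=G0=1 G2=(1+0>=2)=0 G3=G0=1 G4=0(const) -> 11010
Step 3: G0=1(const) G1=G0=1 G2=(1+1>=2)=1 G3=G0=1 G4=0(const) -> 11110
Step 4: G0=1(const) G1=G0=1 G2=(1+1>=2)=1 G3=G0=1 G4=0(const) -> 11110
State from step 4 equals state from step 3 -> cycle length 1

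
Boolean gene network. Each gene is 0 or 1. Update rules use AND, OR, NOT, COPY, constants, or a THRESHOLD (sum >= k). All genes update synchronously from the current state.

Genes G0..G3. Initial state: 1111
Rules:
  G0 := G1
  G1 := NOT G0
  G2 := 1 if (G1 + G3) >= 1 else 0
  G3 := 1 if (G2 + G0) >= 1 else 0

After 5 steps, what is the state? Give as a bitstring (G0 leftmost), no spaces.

Step 1: G0=G1=1 G1=NOT G0=NOT 1=0 G2=(1+1>=1)=1 G3=(1+1>=1)=1 -> 1011
Step 2: G0=G1=0 G1=NOT G0=NOT 1=0 G2=(0+1>=1)=1 G3=(1+1>=1)=1 -> 0011
Step 3: G0=G1=0 G1=NOT G0=NOT 0=1 G2=(0+1>=1)=1 G3=(1+0>=1)=1 -> 0111
Step 4: G0=G1=1 G1=NOT G0=NOT 0=1 G2=(1+1>=1)=1 G3=(1+0>=1)=1 -> 1111
Step 5: G0=G1=1 G1=NOT G0=NOT 1=0 G2=(1+1>=1)=1 G3=(1+1>=1)=1 -> 1011

1011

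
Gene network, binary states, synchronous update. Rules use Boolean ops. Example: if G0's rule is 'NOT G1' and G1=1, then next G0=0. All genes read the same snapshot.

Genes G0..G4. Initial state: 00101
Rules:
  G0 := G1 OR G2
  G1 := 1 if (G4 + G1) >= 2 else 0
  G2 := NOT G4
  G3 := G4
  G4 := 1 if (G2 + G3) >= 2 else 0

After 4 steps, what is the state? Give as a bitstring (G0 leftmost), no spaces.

Step 1: G0=G1|G2=0|1=1 G1=(1+0>=2)=0 G2=NOT G4=NOT 1=0 G3=G4=1 G4=(1+0>=2)=0 -> 10010
Step 2: G0=G1|G2=0|0=0 G1=(0+0>=2)=0 G2=NOT G4=NOT 0=1 G3=G4=0 G4=(0+1>=2)=0 -> 00100
Step 3: G0=G1|G2=0|1=1 G1=(0+0>=2)=0 G2=NOT G4=NOT 0=1 G3=G4=0 G4=(1+0>=2)=0 -> 10100
Step 4: G0=G1|G2=0|1=1 G1=(0+0>=2)=0 G2=NOT G4=NOT 0=1 G3=G4=0 G4=(1+0>=2)=0 -> 10100

10100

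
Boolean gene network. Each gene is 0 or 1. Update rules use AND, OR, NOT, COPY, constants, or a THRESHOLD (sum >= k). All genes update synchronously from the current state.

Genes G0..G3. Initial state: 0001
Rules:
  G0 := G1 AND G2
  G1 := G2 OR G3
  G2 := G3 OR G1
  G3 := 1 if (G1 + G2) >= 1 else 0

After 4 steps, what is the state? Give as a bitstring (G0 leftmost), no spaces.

Step 1: G0=G1&G2=0&0=0 G1=G2|G3=0|1=1 G2=G3|G1=1|0=1 G3=(0+0>=1)=0 -> 0110
Step 2: G0=G1&G2=1&1=1 G1=G2|G3=1|0=1 G2=G3|G1=0|1=1 G3=(1+1>=1)=1 -> 1111
Step 3: G0=G1&G2=1&1=1 G1=G2|G3=1|1=1 G2=G3|G1=1|1=1 G3=(1+1>=1)=1 -> 1111
Step 4: G0=G1&G2=1&1=1 G1=G2|G3=1|1=1 G2=G3|G1=1|1=1 G3=(1+1>=1)=1 -> 1111

1111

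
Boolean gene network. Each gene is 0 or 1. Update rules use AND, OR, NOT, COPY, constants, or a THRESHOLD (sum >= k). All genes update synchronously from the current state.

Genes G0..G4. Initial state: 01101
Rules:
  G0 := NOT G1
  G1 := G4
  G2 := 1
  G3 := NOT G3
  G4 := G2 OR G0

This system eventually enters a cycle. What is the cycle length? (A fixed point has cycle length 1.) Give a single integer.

Step 0: 01101
Step 1: G0=NOT G1=NOT 1=0 G1=G4=1 G2=1(const) G3=NOT G3=NOT 0=1 G4=G2|G0=1|0=1 -> 01111
Step 2: G0=NOT G1=NOT 1=0 G1=G4=1 G2=1(const) G3=NOT G3=NOT 1=0 G4=G2|G0=1|0=1 -> 01101
State from step 2 equals state from step 0 -> cycle length 2

Answer: 2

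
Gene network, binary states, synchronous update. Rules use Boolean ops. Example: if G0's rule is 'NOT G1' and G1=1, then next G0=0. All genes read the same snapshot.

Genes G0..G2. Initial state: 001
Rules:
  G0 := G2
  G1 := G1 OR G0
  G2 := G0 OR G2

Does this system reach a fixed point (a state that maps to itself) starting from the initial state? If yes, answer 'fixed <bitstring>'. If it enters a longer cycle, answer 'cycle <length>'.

Step 0: 001
Step 1: G0=G2=1 G1=G1|G0=0|0=0 G2=G0|G2=0|1=1 -> 101
Step 2: G0=G2=1 G1=G1|G0=0|1=1 G2=G0|G2=1|1=1 -> 111
Step 3: G0=G2=1 G1=G1|G0=1|1=1 G2=G0|G2=1|1=1 -> 111
Fixed point reached at step 2: 111

Answer: fixed 111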